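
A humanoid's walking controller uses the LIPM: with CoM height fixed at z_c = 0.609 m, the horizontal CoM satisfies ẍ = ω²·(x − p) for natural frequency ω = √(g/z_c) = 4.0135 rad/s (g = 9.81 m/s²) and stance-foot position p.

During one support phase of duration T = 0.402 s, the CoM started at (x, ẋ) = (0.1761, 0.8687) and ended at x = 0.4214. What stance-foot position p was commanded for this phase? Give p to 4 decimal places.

p = 0.3478

ωT = 4.0135·0.402 = 1.613427; cosh(ωT) = 2.609595, sinh(ωT) = 2.410391
x(T) = p + (x₀−p)·cosh(ωT) + (ẋ₀/ω)·sinh(ωT) ⇒ p·(1 − cosh) = x(T) − x₀·cosh − (ẋ₀/ω)·sinh
numerator   = 0.4214 − (0.1761)·2.609595 − (0.8687/4.0135)·2.410391 = -0.559865
denominator = 1 − 2.609595 = -1.609595
p = -0.559865 / -1.609595 = 0.3478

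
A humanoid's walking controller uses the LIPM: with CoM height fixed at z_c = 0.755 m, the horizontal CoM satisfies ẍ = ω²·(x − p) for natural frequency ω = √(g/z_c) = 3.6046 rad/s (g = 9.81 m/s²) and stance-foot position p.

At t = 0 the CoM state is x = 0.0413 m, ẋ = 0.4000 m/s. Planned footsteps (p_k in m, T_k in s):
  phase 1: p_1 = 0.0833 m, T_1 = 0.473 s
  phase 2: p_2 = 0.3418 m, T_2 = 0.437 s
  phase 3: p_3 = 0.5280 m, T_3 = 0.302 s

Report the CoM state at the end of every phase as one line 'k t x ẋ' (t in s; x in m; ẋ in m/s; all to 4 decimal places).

1 0.4730 0.2591 0.7339
2 0.9100 0.6043 1.1598
3 1.2120 1.0778 2.2797

phase 1: p=0.0833, T=0.473, ωT=1.704976, cosh=2.841515, sinh=2.659738; start (x,ẋ)=(0.041300, 0.400000) → end (x,ẋ)=(0.259106, 0.733940)
phase 2: p=0.3418, T=0.437, ωT=1.575210, cosh=2.519361, sinh=2.312397; start (x,ẋ)=(0.259106, 0.733940) → end (x,ẋ)=(0.604295, 1.159780)
phase 3: p=0.5280, T=0.302, ωT=1.088589, cosh=1.653386, sinh=1.316695; start (x,ẋ)=(0.604295, 1.159780) → end (x,ẋ)=(1.077791, 2.279670)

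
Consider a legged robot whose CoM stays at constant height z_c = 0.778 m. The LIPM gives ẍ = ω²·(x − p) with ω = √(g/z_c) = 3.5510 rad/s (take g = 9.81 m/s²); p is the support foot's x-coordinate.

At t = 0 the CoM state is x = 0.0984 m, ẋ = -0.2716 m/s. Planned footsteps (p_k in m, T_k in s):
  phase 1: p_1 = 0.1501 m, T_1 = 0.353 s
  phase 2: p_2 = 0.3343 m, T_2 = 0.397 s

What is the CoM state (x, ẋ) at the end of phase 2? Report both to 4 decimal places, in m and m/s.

x = -0.9837, ẋ = -4.5268

phase 1: p=0.1501, T=0.353, ωT=1.253503, cosh=1.894047, sinh=1.608544; start (x,ẋ)=(0.098400, -0.271600) → end (x,ẋ)=(-0.070853, -0.809730)
phase 2: p=0.3343, T=0.397, ωT=1.409747, cosh=2.169562, sinh=1.925357; start (x,ẋ)=(-0.070853, -0.809730) → end (x,ẋ)=(-0.983741, -4.526765)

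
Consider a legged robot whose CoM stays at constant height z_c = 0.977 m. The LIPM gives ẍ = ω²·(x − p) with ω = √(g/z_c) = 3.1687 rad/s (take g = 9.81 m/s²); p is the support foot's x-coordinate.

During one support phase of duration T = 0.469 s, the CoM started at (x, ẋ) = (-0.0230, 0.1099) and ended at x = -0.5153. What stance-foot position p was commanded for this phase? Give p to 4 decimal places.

ωT = 3.1687·0.469 = 1.486120; cosh(ωT) = 2.323082, sinh(ωT) = 2.096833
x(T) = p + (x₀−p)·cosh(ωT) + (ẋ₀/ω)·sinh(ωT) ⇒ p·(1 − cosh) = x(T) − x₀·cosh − (ẋ₀/ω)·sinh
numerator   = -0.5153 − (-0.0230)·2.323082 − (0.1099/3.1687)·2.096833 = -0.534594
denominator = 1 − 2.323082 = -1.323082
p = -0.534594 / -1.323082 = 0.4041

p = 0.4041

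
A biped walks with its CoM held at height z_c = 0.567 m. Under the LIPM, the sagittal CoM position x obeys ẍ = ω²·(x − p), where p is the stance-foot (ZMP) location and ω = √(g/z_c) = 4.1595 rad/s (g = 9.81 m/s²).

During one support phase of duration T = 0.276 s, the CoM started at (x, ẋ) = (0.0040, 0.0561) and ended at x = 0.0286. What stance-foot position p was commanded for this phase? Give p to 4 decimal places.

ωT = 4.1595·0.276 = 1.148022; cosh(ωT) = 1.734608, sinh(ωT) = 1.417344
x(T) = p + (x₀−p)·cosh(ωT) + (ẋ₀/ω)·sinh(ωT) ⇒ p·(1 − cosh) = x(T) − x₀·cosh − (ẋ₀/ω)·sinh
numerator   = 0.0286 − (0.0040)·1.734608 − (0.0561/4.1595)·1.417344 = 0.002546
denominator = 1 − 1.734608 = -0.734608
p = 0.002546 / -0.734608 = -0.0035

p = -0.0035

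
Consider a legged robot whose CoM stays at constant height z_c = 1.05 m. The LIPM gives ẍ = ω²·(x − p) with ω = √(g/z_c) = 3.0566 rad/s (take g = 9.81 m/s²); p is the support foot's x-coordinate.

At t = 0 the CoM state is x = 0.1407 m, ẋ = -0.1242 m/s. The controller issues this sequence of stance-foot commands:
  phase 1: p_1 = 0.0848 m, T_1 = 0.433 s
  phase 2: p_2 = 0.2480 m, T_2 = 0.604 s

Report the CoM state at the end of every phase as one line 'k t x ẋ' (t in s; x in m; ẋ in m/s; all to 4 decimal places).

1 0.4330 0.1263 0.0484
2 1.0370 -0.0982 -0.9917

phase 1: p=0.0848, T=0.433, ωT=1.323508, cosh=2.011388, sinh=1.745188; start (x,ẋ)=(0.140700, -0.124200) → end (x,ẋ)=(0.126324, 0.048375)
phase 2: p=0.2480, T=0.604, ωT=1.846186, cosh=3.246725, sinh=3.088887; start (x,ẋ)=(0.126324, 0.048375) → end (x,ẋ)=(-0.098163, -0.991745)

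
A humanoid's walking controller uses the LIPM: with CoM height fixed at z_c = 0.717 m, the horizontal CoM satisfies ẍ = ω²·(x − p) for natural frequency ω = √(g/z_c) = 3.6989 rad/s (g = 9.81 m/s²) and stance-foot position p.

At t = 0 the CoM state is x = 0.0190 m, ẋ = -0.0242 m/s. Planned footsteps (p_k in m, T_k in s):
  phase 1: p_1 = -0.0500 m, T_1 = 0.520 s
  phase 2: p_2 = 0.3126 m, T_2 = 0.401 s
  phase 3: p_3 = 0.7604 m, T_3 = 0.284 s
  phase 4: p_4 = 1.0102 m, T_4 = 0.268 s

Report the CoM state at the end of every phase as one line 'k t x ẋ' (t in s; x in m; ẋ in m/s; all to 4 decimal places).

1 0.5200 0.1693 0.7702
2 0.9210 0.4157 0.6764
3 1.2050 0.4368 -0.5145
4 1.4730 -0.0304 -3.2529

phase 1: p=-0.0500, T=0.520, ωT=1.923428, cosh=3.495243, sinh=3.349138; start (x,ẋ)=(0.019000, -0.024200) → end (x,ẋ)=(0.169260, 0.770196)
phase 2: p=0.3126, T=0.401, ωT=1.483259, cosh=2.317091, sinh=2.090194; start (x,ẋ)=(0.169260, 0.770196) → end (x,ẋ)=(0.415695, 0.676393)
phase 3: p=0.7604, T=0.284, ωT=1.050488, cosh=1.604406, sinh=1.254639; start (x,ẋ)=(0.415695, 0.676393) → end (x,ẋ)=(0.436780, -0.514494)
phase 4: p=1.0102, T=0.268, ωT=0.991305, cosh=1.532921, sinh=1.161829; start (x,ẋ)=(0.436780, -0.514494) → end (x,ẋ)=(-0.030410, -3.252944)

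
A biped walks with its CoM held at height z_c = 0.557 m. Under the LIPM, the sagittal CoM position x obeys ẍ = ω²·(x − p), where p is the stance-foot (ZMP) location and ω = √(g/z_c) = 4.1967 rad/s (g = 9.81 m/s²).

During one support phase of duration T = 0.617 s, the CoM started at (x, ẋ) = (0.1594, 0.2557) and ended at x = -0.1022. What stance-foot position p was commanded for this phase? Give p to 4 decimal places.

p = 0.2761

ωT = 4.1967·0.617 = 2.589364; cosh(ωT) = 6.698182, sinh(ωT) = 6.623114
x(T) = p + (x₀−p)·cosh(ωT) + (ẋ₀/ω)·sinh(ωT) ⇒ p·(1 − cosh) = x(T) − x₀·cosh − (ẋ₀/ω)·sinh
numerator   = -0.1022 − (0.1594)·6.698182 − (0.2557/4.1967)·6.623114 = -1.573429
denominator = 1 − 6.698182 = -5.698182
p = -1.573429 / -5.698182 = 0.2761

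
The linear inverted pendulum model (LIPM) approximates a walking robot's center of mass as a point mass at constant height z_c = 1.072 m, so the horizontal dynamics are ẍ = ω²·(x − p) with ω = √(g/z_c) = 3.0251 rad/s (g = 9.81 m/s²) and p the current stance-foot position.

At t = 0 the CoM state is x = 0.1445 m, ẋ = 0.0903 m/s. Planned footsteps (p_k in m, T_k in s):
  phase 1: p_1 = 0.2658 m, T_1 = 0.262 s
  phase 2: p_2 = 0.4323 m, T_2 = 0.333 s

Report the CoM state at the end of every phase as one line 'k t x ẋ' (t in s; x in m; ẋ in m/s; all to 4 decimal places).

1 0.2620 0.1306 -0.2021
2 0.5950 -0.1152 -1.3966

phase 1: p=0.2658, T=0.262, ωT=0.792576, cosh=1.330879, sinh=0.878202; start (x,ẋ)=(0.144500, 0.090300) → end (x,ẋ)=(0.130579, -0.202073)
phase 2: p=0.4323, T=0.333, ωT=1.007358, cosh=1.551770, sinh=1.186588; start (x,ẋ)=(0.130579, -0.202073) → end (x,ẋ)=(-0.115164, -1.396612)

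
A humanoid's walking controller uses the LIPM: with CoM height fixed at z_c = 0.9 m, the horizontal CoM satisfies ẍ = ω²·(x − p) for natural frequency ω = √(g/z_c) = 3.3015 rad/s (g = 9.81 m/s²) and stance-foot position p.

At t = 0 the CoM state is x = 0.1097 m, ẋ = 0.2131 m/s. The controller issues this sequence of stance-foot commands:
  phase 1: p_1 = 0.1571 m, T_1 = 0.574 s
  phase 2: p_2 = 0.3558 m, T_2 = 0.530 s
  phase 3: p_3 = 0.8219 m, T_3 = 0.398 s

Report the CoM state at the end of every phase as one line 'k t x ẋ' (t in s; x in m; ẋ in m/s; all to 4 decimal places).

1 0.5740 0.2057 0.2161
2 1.1040 0.0936 -0.7419
3 1.5020 -1.0188 -5.6303

phase 1: p=0.1571, T=0.574, ωT=1.895061, cosh=3.401632, sinh=3.251323; start (x,ẋ)=(0.109700, 0.213100) → end (x,ẋ)=(0.205724, 0.216085)
phase 2: p=0.3558, T=0.530, ωT=1.749795, cosh=2.963616, sinh=2.789807; start (x,ẋ)=(0.205724, 0.216085) → end (x,ẋ)=(0.093626, -0.741891)
phase 3: p=0.8219, T=0.398, ωT=1.313997, cosh=1.994880, sinh=1.726137; start (x,ẋ)=(0.093626, -0.741891) → end (x,ẋ)=(-1.018805, -5.630300)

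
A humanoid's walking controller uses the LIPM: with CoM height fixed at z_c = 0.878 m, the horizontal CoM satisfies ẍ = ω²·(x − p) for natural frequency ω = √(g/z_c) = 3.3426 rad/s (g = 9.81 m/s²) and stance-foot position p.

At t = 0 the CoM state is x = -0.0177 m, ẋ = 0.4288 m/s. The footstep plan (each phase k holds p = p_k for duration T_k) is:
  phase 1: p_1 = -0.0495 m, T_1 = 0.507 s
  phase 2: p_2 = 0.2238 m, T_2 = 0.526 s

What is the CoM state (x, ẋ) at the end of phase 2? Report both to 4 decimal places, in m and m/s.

phase 1: p=-0.0495, T=0.507, ωT=1.694698, cosh=2.814329, sinh=2.630674; start (x,ẋ)=(-0.017700, 0.428800) → end (x,ẋ)=(0.377467, 1.486411)
phase 2: p=0.2238, T=0.526, ωT=1.758208, cosh=2.987191, sinh=2.814837; start (x,ẋ)=(0.377467, 1.486411) → end (x,ẋ)=(1.934555, 5.886030)

x = 1.9346, ẋ = 5.8860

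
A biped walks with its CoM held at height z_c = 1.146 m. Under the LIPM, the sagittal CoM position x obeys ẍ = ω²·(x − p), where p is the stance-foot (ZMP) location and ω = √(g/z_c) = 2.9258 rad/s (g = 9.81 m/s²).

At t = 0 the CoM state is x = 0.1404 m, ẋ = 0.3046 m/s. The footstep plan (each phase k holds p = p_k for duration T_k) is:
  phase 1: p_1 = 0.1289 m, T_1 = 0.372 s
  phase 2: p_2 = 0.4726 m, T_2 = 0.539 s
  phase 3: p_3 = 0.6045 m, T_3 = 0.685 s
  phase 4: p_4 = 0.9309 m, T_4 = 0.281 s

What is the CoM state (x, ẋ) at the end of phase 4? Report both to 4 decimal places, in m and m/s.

phase 1: p=0.1289, T=0.372, ωT=1.088398, cosh=1.653134, sinh=1.316378; start (x,ẋ)=(0.140400, 0.304600) → end (x,ẋ)=(0.284957, 0.547836)
phase 2: p=0.4726, T=0.539, ωT=1.577006, cosh=2.523518, sinh=2.316925; start (x,ẋ)=(0.284957, 0.547836) → end (x,ẋ)=(0.432908, 0.110469)
phase 3: p=0.6045, T=0.685, ωT=2.004173, cosh=3.777363, sinh=3.642592; start (x,ẋ)=(0.432908, 0.110469) → end (x,ẋ)=(0.093866, -1.411462)
phase 4: p=0.9309, T=0.281, ωT=0.822150, cosh=1.357436, sinh=0.917950; start (x,ẋ)=(0.093866, -1.411462) → end (x,ẋ)=(-0.648156, -4.164023)

x = -0.6482, ẋ = -4.1640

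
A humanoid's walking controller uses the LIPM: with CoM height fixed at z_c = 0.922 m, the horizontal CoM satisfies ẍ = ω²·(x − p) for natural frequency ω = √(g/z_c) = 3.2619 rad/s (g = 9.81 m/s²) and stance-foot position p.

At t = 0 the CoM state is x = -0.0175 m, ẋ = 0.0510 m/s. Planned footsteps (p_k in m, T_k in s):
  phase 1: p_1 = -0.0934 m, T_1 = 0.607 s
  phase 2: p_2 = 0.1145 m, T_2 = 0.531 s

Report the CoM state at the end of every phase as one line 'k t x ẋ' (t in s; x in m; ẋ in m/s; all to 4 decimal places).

1 0.6070 0.2422 1.0677
2 1.1380 1.3829 4.2525

phase 1: p=-0.0934, T=0.607, ωT=1.979973, cosh=3.690311, sinh=3.552238; start (x,ẋ)=(-0.017500, 0.051000) → end (x,ẋ)=(0.242234, 1.067663)
phase 2: p=0.1145, T=0.531, ωT=1.732069, cosh=2.914627, sinh=2.737709; start (x,ẋ)=(0.242234, 1.067663) → end (x,ẋ)=(1.382885, 4.252521)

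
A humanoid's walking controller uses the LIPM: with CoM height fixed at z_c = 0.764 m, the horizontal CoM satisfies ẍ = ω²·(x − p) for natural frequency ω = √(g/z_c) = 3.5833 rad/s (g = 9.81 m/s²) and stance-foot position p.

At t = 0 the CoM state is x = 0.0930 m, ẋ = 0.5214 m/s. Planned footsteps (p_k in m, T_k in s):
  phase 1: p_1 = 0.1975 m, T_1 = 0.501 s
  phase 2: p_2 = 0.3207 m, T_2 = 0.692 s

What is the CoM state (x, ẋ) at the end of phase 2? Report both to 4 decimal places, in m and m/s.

x = 1.0521, ẋ = 2.6704

phase 1: p=0.1975, T=0.501, ωT=1.795233, cosh=3.093484, sinh=2.927395; start (x,ẋ)=(0.093000, 0.521400) → end (x,ẋ)=(0.300191, 0.516765)
phase 2: p=0.3207, T=0.692, ωT=2.479644, cosh=6.010391, sinh=5.926618; start (x,ẋ)=(0.300191, 0.516765) → end (x,ẋ)=(1.052141, 2.670421)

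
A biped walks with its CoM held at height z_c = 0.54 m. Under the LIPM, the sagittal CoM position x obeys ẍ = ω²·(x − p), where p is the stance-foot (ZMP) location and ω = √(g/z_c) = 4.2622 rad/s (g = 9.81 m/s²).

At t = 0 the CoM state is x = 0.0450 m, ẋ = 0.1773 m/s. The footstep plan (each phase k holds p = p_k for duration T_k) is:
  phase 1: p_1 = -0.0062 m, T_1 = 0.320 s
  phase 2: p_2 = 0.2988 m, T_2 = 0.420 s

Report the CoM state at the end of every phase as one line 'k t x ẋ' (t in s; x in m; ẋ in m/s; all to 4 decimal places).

phase 1: p=-0.0062, T=0.320, ωT=1.363904, cosh=2.083547, sinh=1.827887; start (x,ẋ)=(0.045000, 0.177300) → end (x,ẋ)=(0.176514, 0.768303)
phase 2: p=0.2988, T=0.420, ωT=1.790124, cosh=3.078567, sinh=2.911628; start (x,ẋ)=(0.176514, 0.768303) → end (x,ẋ)=(0.447185, 0.847716)

1 0.3200 0.1765 0.7683
2 0.7400 0.4472 0.8477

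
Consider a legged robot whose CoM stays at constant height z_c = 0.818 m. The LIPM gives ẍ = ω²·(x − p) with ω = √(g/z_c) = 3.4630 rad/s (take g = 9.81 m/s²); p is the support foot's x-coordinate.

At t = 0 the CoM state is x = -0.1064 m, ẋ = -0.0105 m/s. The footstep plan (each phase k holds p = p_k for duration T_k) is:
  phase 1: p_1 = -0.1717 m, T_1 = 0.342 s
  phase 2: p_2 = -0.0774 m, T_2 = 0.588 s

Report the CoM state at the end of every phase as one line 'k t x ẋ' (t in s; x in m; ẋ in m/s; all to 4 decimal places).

phase 1: p=-0.1717, T=0.342, ωT=1.184346, cosh=1.787247, sinh=1.481301; start (x,ẋ)=(-0.106400, -0.010500) → end (x,ẋ)=(-0.059484, 0.316206)
phase 2: p=-0.0774, T=0.588, ωT=2.036244, cosh=3.896148, sinh=3.765630; start (x,ẋ)=(-0.059484, 0.316206) → end (x,ẋ)=(0.336242, 1.465616)

1 0.3420 -0.0595 0.3162
2 0.9300 0.3362 1.4656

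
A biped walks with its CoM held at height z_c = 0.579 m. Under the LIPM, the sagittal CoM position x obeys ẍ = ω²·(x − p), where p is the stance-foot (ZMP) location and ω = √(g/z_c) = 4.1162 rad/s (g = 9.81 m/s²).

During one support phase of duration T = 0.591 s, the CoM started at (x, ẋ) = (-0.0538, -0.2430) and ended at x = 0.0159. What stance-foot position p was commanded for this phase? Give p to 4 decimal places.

ωT = 4.1162·0.591 = 2.432674; cosh(ωT) = 5.738550, sinh(ωT) = 5.650748
x(T) = p + (x₀−p)·cosh(ωT) + (ẋ₀/ω)·sinh(ωT) ⇒ p·(1 − cosh) = x(T) − x₀·cosh − (ẋ₀/ω)·sinh
numerator   = 0.0159 − (-0.0538)·5.738550 − (-0.2430/4.1162)·5.650748 = 0.658226
denominator = 1 − 5.738550 = -4.738550
p = 0.658226 / -4.738550 = -0.1389

p = -0.1389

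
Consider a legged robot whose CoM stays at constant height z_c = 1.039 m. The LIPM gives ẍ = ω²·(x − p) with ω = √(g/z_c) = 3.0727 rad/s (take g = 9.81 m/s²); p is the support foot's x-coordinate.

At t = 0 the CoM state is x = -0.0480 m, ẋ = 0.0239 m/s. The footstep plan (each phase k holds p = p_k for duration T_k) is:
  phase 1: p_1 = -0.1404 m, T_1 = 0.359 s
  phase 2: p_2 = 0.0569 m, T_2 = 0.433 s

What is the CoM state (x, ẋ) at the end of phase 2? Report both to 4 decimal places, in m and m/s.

phase 1: p=-0.1404, T=0.359, ωT=1.103099, cosh=1.672666, sinh=1.340825; start (x,ẋ)=(-0.048000, 0.023900) → end (x,ẋ)=(0.024584, 0.420660)
phase 2: p=0.0569, T=0.433, ωT=1.330479, cosh=2.023603, sinh=1.759252; start (x,ẋ)=(0.024584, 0.420660) → end (x,ẋ)=(0.232350, 0.676558)

x = 0.2324, ẋ = 0.6766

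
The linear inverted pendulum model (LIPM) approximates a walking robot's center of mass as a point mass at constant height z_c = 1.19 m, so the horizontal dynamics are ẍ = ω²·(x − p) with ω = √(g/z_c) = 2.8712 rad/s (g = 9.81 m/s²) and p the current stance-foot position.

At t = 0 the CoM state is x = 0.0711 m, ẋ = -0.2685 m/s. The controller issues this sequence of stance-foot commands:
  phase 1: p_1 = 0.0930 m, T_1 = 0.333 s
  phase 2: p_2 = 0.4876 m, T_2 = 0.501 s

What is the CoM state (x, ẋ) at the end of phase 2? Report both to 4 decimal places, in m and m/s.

phase 1: p=0.0930, T=0.333, ωT=0.956110, cosh=1.492971, sinh=1.108585; start (x,ẋ)=(0.071100, -0.268500) → end (x,ẋ)=(-0.043365, -0.470570)
phase 2: p=0.4876, T=0.501, ωT=1.438471, cosh=2.225769, sinh=1.988479; start (x,ẋ)=(-0.043365, -0.470570) → end (x,ẋ)=(-1.020104, -4.078831)

x = -1.0201, ẋ = -4.0788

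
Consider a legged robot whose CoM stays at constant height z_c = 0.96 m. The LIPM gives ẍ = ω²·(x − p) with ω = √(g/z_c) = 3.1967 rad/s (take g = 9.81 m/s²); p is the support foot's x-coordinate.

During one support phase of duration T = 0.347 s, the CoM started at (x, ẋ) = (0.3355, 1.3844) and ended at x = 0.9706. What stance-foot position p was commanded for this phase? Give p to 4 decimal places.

ωT = 3.1967·0.347 = 1.109255; cosh(ωT) = 1.680951, sinh(ωT) = 1.351147
x(T) = p + (x₀−p)·cosh(ωT) + (ẋ₀/ω)·sinh(ωT) ⇒ p·(1 − cosh) = x(T) − x₀·cosh − (ẋ₀/ω)·sinh
numerator   = 0.9706 − (0.3355)·1.680951 − (1.3844/3.1967)·1.351147 = -0.178503
denominator = 1 − 1.680951 = -0.680951
p = -0.178503 / -0.680951 = 0.2621

p = 0.2621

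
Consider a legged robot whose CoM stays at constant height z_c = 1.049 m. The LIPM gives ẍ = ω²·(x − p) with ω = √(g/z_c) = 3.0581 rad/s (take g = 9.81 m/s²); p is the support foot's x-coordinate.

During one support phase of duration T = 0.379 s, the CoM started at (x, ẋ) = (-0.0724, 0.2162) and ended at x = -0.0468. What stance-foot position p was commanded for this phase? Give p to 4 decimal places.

ωT = 3.0581·0.379 = 1.159020; cosh(ωT) = 1.750301, sinh(ωT) = 1.436507
x(T) = p + (x₀−p)·cosh(ωT) + (ẋ₀/ω)·sinh(ωT) ⇒ p·(1 − cosh) = x(T) − x₀·cosh − (ẋ₀/ω)·sinh
numerator   = -0.0468 − (-0.0724)·1.750301 − (0.2162/3.0581)·1.436507 = -0.021636
denominator = 1 − 1.750301 = -0.750301
p = -0.021636 / -0.750301 = 0.0288

p = 0.0288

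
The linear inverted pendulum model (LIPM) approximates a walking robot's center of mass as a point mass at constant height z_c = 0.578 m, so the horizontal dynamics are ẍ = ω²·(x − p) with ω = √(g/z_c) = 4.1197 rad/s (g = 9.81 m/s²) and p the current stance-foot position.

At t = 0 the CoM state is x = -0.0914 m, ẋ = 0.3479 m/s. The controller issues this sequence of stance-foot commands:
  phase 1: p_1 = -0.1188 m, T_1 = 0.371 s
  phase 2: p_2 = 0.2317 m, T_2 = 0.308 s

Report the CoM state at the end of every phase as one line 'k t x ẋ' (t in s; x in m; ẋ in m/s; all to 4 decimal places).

phase 1: p=-0.1188, T=0.371, ωT=1.528409, cosh=2.413857, sinh=2.196977; start (x,ẋ)=(-0.091400, 0.347900) → end (x,ẋ)=(0.132870, 1.087775)
phase 2: p=0.2317, T=0.308, ωT=1.268868, cosh=1.918986, sinh=1.637836; start (x,ẋ)=(0.132870, 1.087775) → end (x,ẋ)=(0.474504, 1.420579)

1 0.3710 0.1329 1.0878
2 0.6790 0.4745 1.4206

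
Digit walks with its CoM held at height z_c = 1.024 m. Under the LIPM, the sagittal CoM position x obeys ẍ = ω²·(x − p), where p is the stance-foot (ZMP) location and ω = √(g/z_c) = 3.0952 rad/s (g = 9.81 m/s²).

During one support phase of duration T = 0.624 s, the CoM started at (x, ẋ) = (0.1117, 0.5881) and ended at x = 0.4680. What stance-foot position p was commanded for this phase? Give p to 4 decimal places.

ωT = 3.0952·0.624 = 1.931405; cosh(ωT) = 3.522070, sinh(ωT) = 3.377125
x(T) = p + (x₀−p)·cosh(ωT) + (ẋ₀/ω)·sinh(ωT) ⇒ p·(1 − cosh) = x(T) − x₀·cosh − (ẋ₀/ω)·sinh
numerator   = 0.4680 − (0.1117)·3.522070 − (0.5881/3.0952)·3.377125 = -0.567082
denominator = 1 − 3.522070 = -2.522070
p = -0.567082 / -2.522070 = 0.2248

p = 0.2248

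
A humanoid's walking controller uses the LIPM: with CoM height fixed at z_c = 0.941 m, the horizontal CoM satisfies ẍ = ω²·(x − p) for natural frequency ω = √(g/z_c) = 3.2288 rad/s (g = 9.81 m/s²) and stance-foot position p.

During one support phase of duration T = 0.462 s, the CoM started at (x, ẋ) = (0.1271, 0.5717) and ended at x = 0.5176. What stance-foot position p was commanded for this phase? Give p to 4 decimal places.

p = 0.1144

ωT = 3.2288·0.462 = 1.491706; cosh(ωT) = 2.334829, sinh(ωT) = 2.109841
x(T) = p + (x₀−p)·cosh(ωT) + (ẋ₀/ω)·sinh(ωT) ⇒ p·(1 − cosh) = x(T) − x₀·cosh − (ẋ₀/ω)·sinh
numerator   = 0.5176 − (0.1271)·2.334829 − (0.5717/3.2288)·2.109841 = -0.152731
denominator = 1 − 2.334829 = -1.334829
p = -0.152731 / -1.334829 = 0.1144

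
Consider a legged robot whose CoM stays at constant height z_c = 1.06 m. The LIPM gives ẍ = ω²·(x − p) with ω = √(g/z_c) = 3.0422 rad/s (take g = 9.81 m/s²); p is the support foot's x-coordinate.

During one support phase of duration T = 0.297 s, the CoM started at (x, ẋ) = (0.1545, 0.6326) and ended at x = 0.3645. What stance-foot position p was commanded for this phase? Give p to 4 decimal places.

ωT = 3.0422·0.297 = 0.903533; cosh(ωT) = 1.436722, sinh(ωT) = 1.031587
x(T) = p + (x₀−p)·cosh(ωT) + (ẋ₀/ω)·sinh(ωT) ⇒ p·(1 − cosh) = x(T) − x₀·cosh − (ẋ₀/ω)·sinh
numerator   = 0.3645 − (0.1545)·1.436722 − (0.6326/3.0422)·1.031587 = -0.071983
denominator = 1 − 1.436722 = -0.436722
p = -0.071983 / -0.436722 = 0.1648

p = 0.1648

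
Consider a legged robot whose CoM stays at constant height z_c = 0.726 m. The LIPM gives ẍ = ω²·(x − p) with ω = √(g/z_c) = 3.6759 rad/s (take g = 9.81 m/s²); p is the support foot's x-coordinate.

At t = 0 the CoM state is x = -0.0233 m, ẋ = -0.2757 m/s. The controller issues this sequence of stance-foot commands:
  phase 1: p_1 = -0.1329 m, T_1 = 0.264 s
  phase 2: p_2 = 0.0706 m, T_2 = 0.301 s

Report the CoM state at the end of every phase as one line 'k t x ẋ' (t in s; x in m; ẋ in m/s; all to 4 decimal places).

1 0.2640 -0.0523 0.0393
2 0.5650 -0.1211 -0.5423

phase 1: p=-0.1329, T=0.264, ωT=0.970438, cosh=1.509008, sinh=1.130091; start (x,ẋ)=(-0.023300, -0.275700) → end (x,ẋ)=(-0.052272, 0.039256)
phase 2: p=0.0706, T=0.301, ωT=1.106446, cosh=1.677163, sinh=1.346430; start (x,ẋ)=(-0.052272, 0.039256) → end (x,ẋ)=(-0.121097, -0.542296)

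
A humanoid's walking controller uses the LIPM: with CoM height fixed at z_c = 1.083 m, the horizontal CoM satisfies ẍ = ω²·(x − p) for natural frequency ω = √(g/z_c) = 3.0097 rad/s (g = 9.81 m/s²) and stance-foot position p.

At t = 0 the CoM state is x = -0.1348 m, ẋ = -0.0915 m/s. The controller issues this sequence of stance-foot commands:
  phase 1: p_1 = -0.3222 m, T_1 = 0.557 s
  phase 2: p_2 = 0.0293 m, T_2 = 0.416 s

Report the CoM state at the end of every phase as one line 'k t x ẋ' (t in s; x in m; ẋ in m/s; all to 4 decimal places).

phase 1: p=-0.3222, T=0.557, ωT=1.676403, cosh=2.766668, sinh=2.579622; start (x,ẋ)=(-0.134800, -0.091500) → end (x,ẋ)=(0.117849, 1.201803)
phase 2: p=0.0293, T=0.416, ωT=1.252035, cosh=1.891688, sinh=1.605766; start (x,ẋ)=(0.117849, 1.201803) → end (x,ẋ)=(0.838004, 2.701380)

1 0.5570 0.1178 1.2018
2 0.9730 0.8380 2.7014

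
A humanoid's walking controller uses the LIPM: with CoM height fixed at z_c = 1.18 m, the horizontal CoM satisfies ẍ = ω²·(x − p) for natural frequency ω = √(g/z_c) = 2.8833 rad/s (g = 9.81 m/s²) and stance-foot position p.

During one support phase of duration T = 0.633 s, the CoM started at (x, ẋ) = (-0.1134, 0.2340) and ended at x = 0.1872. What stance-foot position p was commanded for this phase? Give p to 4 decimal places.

p = -0.1388

ωT = 2.8833·0.633 = 1.825129; cosh(ωT) = 3.182396, sinh(ωT) = 3.021199
x(T) = p + (x₀−p)·cosh(ωT) + (ẋ₀/ω)·sinh(ωT) ⇒ p·(1 − cosh) = x(T) − x₀·cosh − (ẋ₀/ω)·sinh
numerator   = 0.1872 − (-0.1134)·3.182396 − (0.2340/2.8833)·3.021199 = 0.302892
denominator = 1 − 3.182396 = -2.182396
p = 0.302892 / -2.182396 = -0.1388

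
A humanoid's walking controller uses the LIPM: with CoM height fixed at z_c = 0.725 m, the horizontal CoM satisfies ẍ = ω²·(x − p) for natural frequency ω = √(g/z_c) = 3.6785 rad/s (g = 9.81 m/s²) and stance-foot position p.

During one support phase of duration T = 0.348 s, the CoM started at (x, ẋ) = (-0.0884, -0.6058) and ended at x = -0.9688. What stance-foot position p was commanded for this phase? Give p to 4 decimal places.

p = 0.5591

ωT = 3.6785·0.348 = 1.280118; cosh(ωT) = 1.937534, sinh(ωT) = 1.659530
x(T) = p + (x₀−p)·cosh(ωT) + (ẋ₀/ω)·sinh(ωT) ⇒ p·(1 − cosh) = x(T) − x₀·cosh − (ẋ₀/ω)·sinh
numerator   = -0.9688 − (-0.0884)·1.937534 − (-0.6058/3.6785)·1.659530 = -0.524219
denominator = 1 − 1.937534 = -0.937534
p = -0.524219 / -0.937534 = 0.5591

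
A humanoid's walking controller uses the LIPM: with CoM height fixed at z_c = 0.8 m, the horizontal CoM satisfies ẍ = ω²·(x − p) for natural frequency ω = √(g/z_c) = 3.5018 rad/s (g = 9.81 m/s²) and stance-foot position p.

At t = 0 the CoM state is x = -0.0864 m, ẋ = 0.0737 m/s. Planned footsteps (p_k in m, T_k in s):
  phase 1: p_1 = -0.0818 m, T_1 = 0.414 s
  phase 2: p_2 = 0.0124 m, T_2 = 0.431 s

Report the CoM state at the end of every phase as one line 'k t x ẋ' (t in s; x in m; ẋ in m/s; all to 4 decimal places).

1 0.4140 -0.0498 0.1333
2 0.8450 -0.0532 -0.1521

phase 1: p=-0.0818, T=0.414, ωT=1.449745, cosh=2.248329, sinh=2.013699; start (x,ẋ)=(-0.086400, 0.073700) → end (x,ẋ)=(-0.049761, 0.133265)
phase 2: p=0.0124, T=0.431, ωT=1.509276, cosh=2.372262, sinh=2.151192; start (x,ẋ)=(-0.049761, 0.133265) → end (x,ẋ)=(-0.053197, -0.152126)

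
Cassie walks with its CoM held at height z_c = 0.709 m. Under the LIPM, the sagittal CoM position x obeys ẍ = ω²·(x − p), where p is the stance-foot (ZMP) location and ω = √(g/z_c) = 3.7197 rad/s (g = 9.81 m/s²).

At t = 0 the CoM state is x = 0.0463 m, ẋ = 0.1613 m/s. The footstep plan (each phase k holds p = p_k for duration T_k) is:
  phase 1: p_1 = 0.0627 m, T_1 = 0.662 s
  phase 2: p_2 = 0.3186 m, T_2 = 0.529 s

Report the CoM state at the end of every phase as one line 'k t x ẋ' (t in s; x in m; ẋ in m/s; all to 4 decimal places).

phase 1: p=0.0627, T=0.662, ωT=2.462441, cosh=5.909325, sinh=5.824098; start (x,ẋ)=(0.046300, 0.161300) → end (x,ẋ)=(0.218342, 0.597886)
phase 2: p=0.3186, T=0.529, ωT=1.967721, cosh=3.647065, sinh=3.507290; start (x,ẋ)=(0.218342, 0.597886) → end (x,ẋ)=(0.516695, 0.872552)

1 0.6620 0.2183 0.5979
2 1.1910 0.5167 0.8726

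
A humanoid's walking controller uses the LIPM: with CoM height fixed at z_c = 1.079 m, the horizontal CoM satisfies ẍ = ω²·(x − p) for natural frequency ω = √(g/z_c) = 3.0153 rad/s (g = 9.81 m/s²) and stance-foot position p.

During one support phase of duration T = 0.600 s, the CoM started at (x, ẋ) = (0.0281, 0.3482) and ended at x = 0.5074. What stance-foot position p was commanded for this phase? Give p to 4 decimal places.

ωT = 3.0153·0.600 = 1.809180; cosh(ωT) = 3.134614, sinh(ωT) = 2.970825
x(T) = p + (x₀−p)·cosh(ωT) + (ẋ₀/ω)·sinh(ωT) ⇒ p·(1 − cosh) = x(T) − x₀·cosh − (ẋ₀/ω)·sinh
numerator   = 0.5074 − (0.0281)·3.134614 − (0.3482/3.0153)·2.970825 = 0.076253
denominator = 1 − 3.134614 = -2.134614
p = 0.076253 / -2.134614 = -0.0357

p = -0.0357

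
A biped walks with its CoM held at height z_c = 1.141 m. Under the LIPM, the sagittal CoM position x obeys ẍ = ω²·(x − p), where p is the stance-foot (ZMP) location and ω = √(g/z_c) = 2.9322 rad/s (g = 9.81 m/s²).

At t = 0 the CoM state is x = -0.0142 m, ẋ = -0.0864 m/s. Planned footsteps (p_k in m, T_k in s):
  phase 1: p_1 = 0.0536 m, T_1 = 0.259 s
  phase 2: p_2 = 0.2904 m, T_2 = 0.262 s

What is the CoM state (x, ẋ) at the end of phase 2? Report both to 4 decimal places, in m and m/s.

x = -0.2480, ẋ = -1.2323

phase 1: p=0.0536, T=0.259, ωT=0.759440, cosh=1.302504, sinh=0.834575; start (x,ẋ)=(-0.014200, -0.086400) → end (x,ẋ)=(-0.059301, -0.278452)
phase 2: p=0.2904, T=0.262, ωT=0.768236, cosh=1.309896, sinh=0.846065; start (x,ẋ)=(-0.059301, -0.278452) → end (x,ẋ)=(-0.248018, -1.232294)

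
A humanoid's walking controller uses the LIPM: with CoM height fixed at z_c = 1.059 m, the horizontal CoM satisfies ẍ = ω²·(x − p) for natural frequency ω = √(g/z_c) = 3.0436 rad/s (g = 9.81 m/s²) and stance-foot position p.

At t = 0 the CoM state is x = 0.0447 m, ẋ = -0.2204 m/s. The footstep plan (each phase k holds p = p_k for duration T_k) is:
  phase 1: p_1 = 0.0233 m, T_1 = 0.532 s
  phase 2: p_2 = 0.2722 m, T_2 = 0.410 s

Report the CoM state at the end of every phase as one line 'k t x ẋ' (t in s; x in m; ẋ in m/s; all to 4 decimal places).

1 0.5320 -0.0962 -0.4202
2 0.9420 -0.6429 -2.5838

phase 1: p=0.0233, T=0.532, ωT=1.619195, cosh=2.623542, sinh=2.425484; start (x,ẋ)=(0.044700, -0.220400) → end (x,ẋ)=(-0.096196, -0.420249)
phase 2: p=0.2722, T=0.410, ωT=1.247876, cosh=1.885026, sinh=1.597912; start (x,ẋ)=(-0.096196, -0.420249) → end (x,ẋ)=(-0.642869, -2.583838)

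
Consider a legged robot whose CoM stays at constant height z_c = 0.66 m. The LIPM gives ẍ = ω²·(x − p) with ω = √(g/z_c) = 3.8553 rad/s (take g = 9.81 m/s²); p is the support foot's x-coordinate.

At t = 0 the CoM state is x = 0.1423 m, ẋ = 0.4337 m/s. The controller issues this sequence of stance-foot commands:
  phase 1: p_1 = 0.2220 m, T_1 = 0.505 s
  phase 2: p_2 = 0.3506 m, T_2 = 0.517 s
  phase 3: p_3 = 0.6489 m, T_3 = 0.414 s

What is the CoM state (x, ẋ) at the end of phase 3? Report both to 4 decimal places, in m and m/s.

phase 1: p=0.2220, T=0.505, ωT=1.946927, cosh=3.574915, sinh=3.432203; start (x,ẋ)=(0.142300, 0.433700) → end (x,ẋ)=(0.323183, 0.495837)
phase 2: p=0.3506, T=0.517, ωT=1.993190, cosh=3.737584, sinh=3.601324; start (x,ẋ)=(0.323183, 0.495837) → end (x,ẋ)=(0.711300, 1.472571)
phase 3: p=0.6489, T=0.414, ωT=1.596094, cosh=2.568206, sinh=2.365519; start (x,ẋ)=(0.711300, 1.472571) → end (x,ẋ)=(1.712689, 4.350936)

x = 1.7127, ẋ = 4.3509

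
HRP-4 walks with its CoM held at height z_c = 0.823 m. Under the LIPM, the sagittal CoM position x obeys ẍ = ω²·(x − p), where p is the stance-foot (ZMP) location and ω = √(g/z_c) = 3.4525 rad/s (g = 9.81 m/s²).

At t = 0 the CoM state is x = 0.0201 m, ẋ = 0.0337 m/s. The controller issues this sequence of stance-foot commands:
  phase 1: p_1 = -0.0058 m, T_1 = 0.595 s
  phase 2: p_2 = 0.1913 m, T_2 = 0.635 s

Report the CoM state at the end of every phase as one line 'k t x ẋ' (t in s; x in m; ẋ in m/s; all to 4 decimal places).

1 0.5950 0.1343 0.4767
2 1.2300 0.5435 1.2912

phase 1: p=-0.0058, T=0.595, ωT=2.054238, cosh=3.964539, sinh=3.836348; start (x,ẋ)=(0.020100, 0.033700) → end (x,ẋ)=(0.134328, 0.476650)
phase 2: p=0.1913, T=0.635, ωT=2.192338, cosh=4.533890, sinh=4.422234; start (x,ẋ)=(0.134328, 0.476650) → end (x,ẋ)=(0.543528, 1.291250)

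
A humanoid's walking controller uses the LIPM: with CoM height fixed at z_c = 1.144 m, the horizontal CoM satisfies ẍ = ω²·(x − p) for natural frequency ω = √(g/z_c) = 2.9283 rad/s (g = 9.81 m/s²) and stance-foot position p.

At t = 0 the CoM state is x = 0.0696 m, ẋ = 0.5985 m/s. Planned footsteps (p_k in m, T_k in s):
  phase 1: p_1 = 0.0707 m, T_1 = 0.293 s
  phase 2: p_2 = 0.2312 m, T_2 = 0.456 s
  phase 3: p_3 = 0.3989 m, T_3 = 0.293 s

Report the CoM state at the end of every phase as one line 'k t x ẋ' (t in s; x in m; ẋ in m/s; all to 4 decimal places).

1 0.2930 0.2669 0.8295
2 0.7490 0.8048 1.8704
3 1.0420 1.5813 3.7517

phase 1: p=0.0707, T=0.293, ωT=0.857992, cosh=1.391216, sinh=0.967204; start (x,ẋ)=(0.069600, 0.598500) → end (x,ẋ)=(0.266851, 0.829527)
phase 2: p=0.2312, T=0.456, ωT=1.335305, cosh=2.032116, sinh=1.769038; start (x,ẋ)=(0.266851, 0.829527) → end (x,ẋ)=(0.804780, 1.870380)
phase 3: p=0.3989, T=0.293, ωT=0.857992, cosh=1.391216, sinh=0.967204; start (x,ẋ)=(0.804780, 1.870380) → end (x,ẋ)=(1.581345, 3.751662)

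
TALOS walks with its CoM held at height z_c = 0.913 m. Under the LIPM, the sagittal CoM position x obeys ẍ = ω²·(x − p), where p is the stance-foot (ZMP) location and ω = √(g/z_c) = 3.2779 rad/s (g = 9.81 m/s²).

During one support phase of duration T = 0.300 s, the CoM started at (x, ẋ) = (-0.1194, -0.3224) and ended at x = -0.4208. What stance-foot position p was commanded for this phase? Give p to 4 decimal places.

p = 0.2402

ωT = 3.2779·0.300 = 0.983370; cosh(ωT) = 1.523750, sinh(ωT) = 1.149701
x(T) = p + (x₀−p)·cosh(ωT) + (ẋ₀/ω)·sinh(ωT) ⇒ p·(1 − cosh) = x(T) − x₀·cosh − (ẋ₀/ω)·sinh
numerator   = -0.4208 − (-0.1194)·1.523750 − (-0.3224/3.2779)·1.149701 = -0.125785
denominator = 1 − 1.523750 = -0.523750
p = -0.125785 / -0.523750 = 0.2402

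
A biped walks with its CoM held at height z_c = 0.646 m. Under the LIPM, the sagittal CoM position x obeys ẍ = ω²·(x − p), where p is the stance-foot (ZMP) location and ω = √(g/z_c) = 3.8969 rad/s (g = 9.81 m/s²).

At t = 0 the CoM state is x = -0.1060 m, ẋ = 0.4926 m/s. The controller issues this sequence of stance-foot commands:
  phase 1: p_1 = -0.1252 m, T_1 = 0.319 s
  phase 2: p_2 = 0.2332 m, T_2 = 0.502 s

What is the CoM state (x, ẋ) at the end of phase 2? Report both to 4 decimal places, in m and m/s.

x = 0.7232, ẋ = 2.1238

phase 1: p=-0.1252, T=0.319, ωT=1.243111, cosh=1.877433, sinh=1.588948; start (x,ẋ)=(-0.106000, 0.492600) → end (x,ẋ)=(0.111703, 1.043709)
phase 2: p=0.2332, T=0.502, ωT=1.956244, cosh=3.607050, sinh=3.465661; start (x,ẋ)=(0.111703, 1.043709) → end (x,ẋ)=(0.723164, 2.123850)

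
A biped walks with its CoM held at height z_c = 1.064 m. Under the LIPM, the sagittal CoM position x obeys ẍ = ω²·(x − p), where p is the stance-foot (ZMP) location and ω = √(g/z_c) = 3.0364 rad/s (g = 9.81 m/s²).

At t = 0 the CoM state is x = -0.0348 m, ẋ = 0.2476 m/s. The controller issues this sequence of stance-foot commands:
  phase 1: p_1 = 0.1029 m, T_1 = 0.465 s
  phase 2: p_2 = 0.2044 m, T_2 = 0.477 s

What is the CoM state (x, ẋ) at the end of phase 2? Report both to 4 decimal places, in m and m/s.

x = -0.5202, ẋ = -2.0897

phase 1: p=0.1029, T=0.465, ωT=1.411926, cosh=2.173763, sinh=1.930089; start (x,ẋ)=(-0.034800, 0.247600) → end (x,ẋ)=(-0.039040, -0.268770)
phase 2: p=0.2044, T=0.477, ωT=1.448363, cosh=2.245548, sinh=2.010593; start (x,ẋ)=(-0.039040, -0.268770) → end (x,ẋ)=(-0.520226, -2.089730)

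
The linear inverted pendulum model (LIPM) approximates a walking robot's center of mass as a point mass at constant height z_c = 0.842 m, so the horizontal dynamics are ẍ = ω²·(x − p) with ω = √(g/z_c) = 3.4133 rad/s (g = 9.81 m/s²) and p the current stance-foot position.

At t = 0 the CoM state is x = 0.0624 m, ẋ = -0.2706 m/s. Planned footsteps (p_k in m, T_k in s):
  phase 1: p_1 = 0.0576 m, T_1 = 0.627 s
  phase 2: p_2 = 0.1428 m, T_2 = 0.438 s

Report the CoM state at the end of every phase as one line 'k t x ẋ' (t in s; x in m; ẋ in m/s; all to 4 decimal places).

phase 1: p=0.0576, T=0.627, ωT=2.140139, cosh=4.309129, sinh=4.191491; start (x,ẋ)=(0.062400, -0.270600) → end (x,ẋ)=(-0.254010, -1.097378)
phase 2: p=0.1428, T=0.438, ωT=1.495025, cosh=2.341846, sinh=2.117603; start (x,ẋ)=(-0.254010, -1.097378) → end (x,ẋ)=(-1.467278, -5.438037)

1 0.6270 -0.2540 -1.0974
2 1.0650 -1.4673 -5.4380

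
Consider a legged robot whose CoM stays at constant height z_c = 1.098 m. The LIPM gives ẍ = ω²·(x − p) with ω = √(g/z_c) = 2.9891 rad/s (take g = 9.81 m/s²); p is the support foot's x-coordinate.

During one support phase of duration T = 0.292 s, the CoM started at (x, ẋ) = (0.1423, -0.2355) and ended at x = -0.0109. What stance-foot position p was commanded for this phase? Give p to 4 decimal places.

ωT = 2.9891·0.292 = 0.872817; cosh(ωT) = 1.405709, sinh(ωT) = 0.987936
x(T) = p + (x₀−p)·cosh(ωT) + (ẋ₀/ω)·sinh(ωT) ⇒ p·(1 − cosh) = x(T) − x₀·cosh − (ẋ₀/ω)·sinh
numerator   = -0.0109 − (0.1423)·1.405709 − (-0.2355/2.9891)·0.987936 = -0.133097
denominator = 1 − 1.405709 = -0.405709
p = -0.133097 / -0.405709 = 0.3281

p = 0.3281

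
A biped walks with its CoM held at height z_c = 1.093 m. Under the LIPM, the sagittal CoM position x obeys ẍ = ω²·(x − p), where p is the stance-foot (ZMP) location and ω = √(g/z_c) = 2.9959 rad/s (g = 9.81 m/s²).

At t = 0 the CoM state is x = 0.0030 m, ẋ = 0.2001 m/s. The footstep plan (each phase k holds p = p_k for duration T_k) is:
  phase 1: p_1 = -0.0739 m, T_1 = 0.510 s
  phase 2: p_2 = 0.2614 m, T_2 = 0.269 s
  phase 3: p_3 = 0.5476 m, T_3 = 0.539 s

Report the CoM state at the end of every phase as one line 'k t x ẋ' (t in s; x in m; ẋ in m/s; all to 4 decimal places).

1 0.5100 0.2583 0.9887
2 0.7790 0.5529 1.3192
3 1.3180 1.6244 3.4853

phase 1: p=-0.0739, T=0.510, ωT=1.527909, cosh=2.412760, sinh=2.195771; start (x,ẋ)=(0.003000, 0.200100) → end (x,ẋ)=(0.258300, 0.988665)
phase 2: p=0.2614, T=0.269, ωT=0.805897, cosh=1.342695, sinh=0.896008; start (x,ẋ)=(0.258300, 0.988665) → end (x,ẋ)=(0.552925, 1.319154)
phase 3: p=0.5476, T=0.539, ωT=1.614790, cosh=2.612883, sinh=2.413950; start (x,ẋ)=(0.552925, 1.319154) → end (x,ẋ)=(1.624424, 3.485306)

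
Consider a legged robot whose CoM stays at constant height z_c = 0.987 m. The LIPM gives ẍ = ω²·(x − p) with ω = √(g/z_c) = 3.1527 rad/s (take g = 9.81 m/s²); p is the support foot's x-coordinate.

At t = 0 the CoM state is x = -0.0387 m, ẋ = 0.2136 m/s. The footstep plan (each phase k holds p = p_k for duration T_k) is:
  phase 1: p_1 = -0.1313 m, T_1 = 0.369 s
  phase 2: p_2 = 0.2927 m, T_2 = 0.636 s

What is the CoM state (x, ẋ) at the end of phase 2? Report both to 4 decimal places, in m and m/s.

x = 0.5960, ẋ = 1.1329

phase 1: p=-0.1313, T=0.369, ωT=1.163346, cosh=1.756532, sinh=1.444093; start (x,ẋ)=(-0.038700, 0.213600) → end (x,ẋ)=(0.129194, 0.796784)
phase 2: p=0.2927, T=0.636, ωT=2.005117, cosh=3.780804, sinh=3.646160; start (x,ẋ)=(0.129194, 0.796784) → end (x,ẋ)=(0.596013, 1.132946)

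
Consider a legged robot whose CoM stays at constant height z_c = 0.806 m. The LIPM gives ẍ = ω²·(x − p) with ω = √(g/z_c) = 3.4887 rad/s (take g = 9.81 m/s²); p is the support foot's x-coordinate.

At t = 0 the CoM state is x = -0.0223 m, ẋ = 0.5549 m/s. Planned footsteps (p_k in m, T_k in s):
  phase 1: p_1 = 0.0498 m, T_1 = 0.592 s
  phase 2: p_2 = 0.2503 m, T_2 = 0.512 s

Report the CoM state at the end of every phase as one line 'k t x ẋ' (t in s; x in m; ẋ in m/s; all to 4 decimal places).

phase 1: p=0.0498, T=0.592, ωT=2.065310, cosh=4.007262, sinh=3.880483; start (x,ẋ)=(-0.022300, 0.554900) → end (x,ẋ)=(0.378092, 1.247551)
phase 2: p=0.2503, T=0.512, ωT=1.786214, cosh=3.067208, sinh=2.899614; start (x,ẋ)=(0.378092, 1.247551) → end (x,ẋ)=(1.679160, 5.119229)

1 0.5920 0.3781 1.2476
2 1.1040 1.6792 5.1192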